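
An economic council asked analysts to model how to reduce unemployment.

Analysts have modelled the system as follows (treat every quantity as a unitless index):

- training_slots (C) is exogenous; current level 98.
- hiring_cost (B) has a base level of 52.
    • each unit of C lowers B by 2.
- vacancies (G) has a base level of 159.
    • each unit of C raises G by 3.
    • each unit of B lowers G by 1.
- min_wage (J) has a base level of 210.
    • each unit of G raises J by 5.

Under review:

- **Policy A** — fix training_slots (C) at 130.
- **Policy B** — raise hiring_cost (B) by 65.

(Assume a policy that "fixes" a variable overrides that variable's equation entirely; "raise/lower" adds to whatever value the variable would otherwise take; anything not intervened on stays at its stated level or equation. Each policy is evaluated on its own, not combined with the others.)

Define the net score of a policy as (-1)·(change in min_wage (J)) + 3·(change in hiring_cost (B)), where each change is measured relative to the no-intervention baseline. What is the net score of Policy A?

-992

Baseline:
  C = 98
  B = 52 − 2·98 = -144
  G = 159 + 3·98 − (-144) = 597
  J = 210 + 5·597 = 3195
Policy A (C := 130):
  C = 130
  B = 52 − 2·130 = -208
  G = 159 + 3·130 − (-208) = 757
  J = 210 + 5·757 = 3995
ΔJ = 3995 − 3195 = 800; ΔB = -208 − (-144) = -64
Score = (-1)·800 + 3·(-64) = -992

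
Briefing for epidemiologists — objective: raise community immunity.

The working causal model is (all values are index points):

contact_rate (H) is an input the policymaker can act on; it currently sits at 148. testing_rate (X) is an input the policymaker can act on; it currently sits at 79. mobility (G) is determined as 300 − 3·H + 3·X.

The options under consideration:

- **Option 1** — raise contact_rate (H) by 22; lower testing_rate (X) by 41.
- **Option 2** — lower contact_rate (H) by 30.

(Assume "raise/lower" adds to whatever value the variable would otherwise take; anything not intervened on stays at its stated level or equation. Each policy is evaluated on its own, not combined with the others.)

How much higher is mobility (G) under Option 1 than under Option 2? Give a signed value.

-279

Option 1 (H + 22, X − 41):
  H = 148 + 22 = 170
  X = 79 − 41 = 38
  G = 300 − 3·170 + 3·38 = -96
Option 2 (H − 30):
  H = 148 − 30 = 118
  X = 79
  G = 300 − 3·118 + 3·79 = 183
G: -96 − 183 = -279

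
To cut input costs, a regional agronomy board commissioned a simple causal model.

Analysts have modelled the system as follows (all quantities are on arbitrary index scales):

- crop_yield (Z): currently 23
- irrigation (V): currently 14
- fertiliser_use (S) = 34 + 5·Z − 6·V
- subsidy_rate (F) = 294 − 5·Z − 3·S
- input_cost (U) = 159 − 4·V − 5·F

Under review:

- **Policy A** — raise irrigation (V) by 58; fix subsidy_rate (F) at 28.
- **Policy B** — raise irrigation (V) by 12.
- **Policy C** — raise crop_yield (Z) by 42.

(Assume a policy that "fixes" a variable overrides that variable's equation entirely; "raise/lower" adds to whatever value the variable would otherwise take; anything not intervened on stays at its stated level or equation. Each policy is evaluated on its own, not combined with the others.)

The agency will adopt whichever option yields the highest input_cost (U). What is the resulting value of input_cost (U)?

4383

Policy A (V + 58, F := 28):
  Z = 23
  V = 14 + 58 = 72
  S = 34 + 5·23 − 6·72 = -283
  F = 28
  U = 159 − 4·72 − 5·28 = -269
Policy B (V + 12):
  Z = 23
  V = 14 + 12 = 26
  S = 34 + 5·23 − 6·26 = -7
  F = 294 − 5·23 − 3·(-7) = 200
  U = 159 − 4·26 − 5·200 = -945
Policy C (Z + 42):
  Z = 23 + 42 = 65
  V = 14
  S = 34 + 5·65 − 6·14 = 275
  F = 294 − 5·65 − 3·275 = -856
  U = 159 − 4·14 − 5·(-856) = 4383
Comparing — Policy A: U=-269, Policy B: U=-945, Policy C: U=4383. Highest is 4383 (Policy C).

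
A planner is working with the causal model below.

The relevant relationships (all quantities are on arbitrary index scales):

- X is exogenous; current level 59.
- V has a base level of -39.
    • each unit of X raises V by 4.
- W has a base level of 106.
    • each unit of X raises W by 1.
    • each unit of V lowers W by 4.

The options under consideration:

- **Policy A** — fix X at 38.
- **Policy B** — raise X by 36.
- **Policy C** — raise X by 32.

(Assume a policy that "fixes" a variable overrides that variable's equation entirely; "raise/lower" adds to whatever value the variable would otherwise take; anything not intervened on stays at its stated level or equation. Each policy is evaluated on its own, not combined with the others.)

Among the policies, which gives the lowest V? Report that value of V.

113

Policy A (X := 38):
  X = 38
  V = -39 + 4·38 = 113
Policy B (X + 36):
  X = 59 + 36 = 95
  V = -39 + 4·95 = 341
Policy C (X + 32):
  X = 59 + 32 = 91
  V = -39 + 4·91 = 325
Comparing — Policy A: V=113, Policy B: V=341, Policy C: V=325. Lowest is 113 (Policy A).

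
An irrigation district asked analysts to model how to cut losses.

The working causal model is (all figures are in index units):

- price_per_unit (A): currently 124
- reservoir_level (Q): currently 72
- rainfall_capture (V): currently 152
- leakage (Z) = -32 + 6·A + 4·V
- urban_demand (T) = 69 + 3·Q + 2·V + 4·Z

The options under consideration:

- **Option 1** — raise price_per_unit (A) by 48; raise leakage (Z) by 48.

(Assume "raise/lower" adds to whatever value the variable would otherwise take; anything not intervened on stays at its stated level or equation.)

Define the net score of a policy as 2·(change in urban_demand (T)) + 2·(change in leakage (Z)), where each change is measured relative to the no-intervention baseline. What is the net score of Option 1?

Baseline:
  A = 124
  Q = 72
  V = 152
  Z = -32 + 6·124 + 4·152 = 1320
  T = 69 + 3·72 + 2·152 + 4·1320 = 5869
Option 1 (A + 48, Z + 48):
  A = 124 + 48 = 172
  Q = 72
  V = 152
  Z = -32 + 6·172 + 4·152 (+48 from intervention) = 1656
  T = 69 + 3·72 + 2·152 + 4·1656 = 7213
ΔT = 7213 − 5869 = 1344; ΔZ = 1656 − 1320 = 336
Score = 2·1344 + 2·336 = 3360

3360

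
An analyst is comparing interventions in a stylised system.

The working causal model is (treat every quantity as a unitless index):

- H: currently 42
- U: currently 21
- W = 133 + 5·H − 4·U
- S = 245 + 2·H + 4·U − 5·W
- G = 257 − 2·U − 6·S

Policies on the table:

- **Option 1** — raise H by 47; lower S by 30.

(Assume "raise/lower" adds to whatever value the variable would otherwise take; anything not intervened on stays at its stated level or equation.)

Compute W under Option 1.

Option 1 (H + 47, S − 30):
  H = 42 + 47 = 89
  U = 21
  W = 133 + 5·89 − 4·21 = 494

494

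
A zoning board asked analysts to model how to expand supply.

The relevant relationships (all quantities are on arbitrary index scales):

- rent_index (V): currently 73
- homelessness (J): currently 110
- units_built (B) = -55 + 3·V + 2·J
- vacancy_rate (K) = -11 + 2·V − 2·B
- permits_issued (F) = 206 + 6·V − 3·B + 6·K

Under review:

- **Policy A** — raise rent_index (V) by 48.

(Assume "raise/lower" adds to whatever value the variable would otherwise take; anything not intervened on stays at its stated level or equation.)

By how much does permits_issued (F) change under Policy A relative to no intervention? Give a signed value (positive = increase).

Baseline:
  V = 73
  J = 110
  B = -55 + 3·73 + 2·110 = 384
  K = -11 + 2·73 − 2·384 = -633
  F = 206 + 6·73 − 3·384 + 6·(-633) = -4306
Policy A (V + 48):
  V = 73 + 48 = 121
  J = 110
  B = -55 + 3·121 + 2·110 = 528
  K = -11 + 2·121 − 2·528 = -825
  F = 206 + 6·121 − 3·528 + 6·(-825) = -5602
Change in F: -5602 − (-4306) = -1296

-1296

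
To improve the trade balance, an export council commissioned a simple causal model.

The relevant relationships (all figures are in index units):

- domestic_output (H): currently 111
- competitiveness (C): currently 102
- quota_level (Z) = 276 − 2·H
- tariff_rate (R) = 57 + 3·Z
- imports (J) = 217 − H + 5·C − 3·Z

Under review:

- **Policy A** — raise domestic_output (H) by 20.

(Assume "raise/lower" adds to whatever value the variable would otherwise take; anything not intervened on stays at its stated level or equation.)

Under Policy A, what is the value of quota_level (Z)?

14

Policy A (H + 20):
  H = 111 + 20 = 131
  Z = 276 − 2·131 = 14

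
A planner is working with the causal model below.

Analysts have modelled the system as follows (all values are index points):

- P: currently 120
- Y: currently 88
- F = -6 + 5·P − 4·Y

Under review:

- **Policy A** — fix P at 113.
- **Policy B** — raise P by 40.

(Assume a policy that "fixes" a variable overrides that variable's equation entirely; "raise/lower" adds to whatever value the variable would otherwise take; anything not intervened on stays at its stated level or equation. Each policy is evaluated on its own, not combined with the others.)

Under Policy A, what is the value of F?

207

Policy A (P := 113):
  P = 113
  Y = 88
  F = -6 + 5·113 − 4·88 = 207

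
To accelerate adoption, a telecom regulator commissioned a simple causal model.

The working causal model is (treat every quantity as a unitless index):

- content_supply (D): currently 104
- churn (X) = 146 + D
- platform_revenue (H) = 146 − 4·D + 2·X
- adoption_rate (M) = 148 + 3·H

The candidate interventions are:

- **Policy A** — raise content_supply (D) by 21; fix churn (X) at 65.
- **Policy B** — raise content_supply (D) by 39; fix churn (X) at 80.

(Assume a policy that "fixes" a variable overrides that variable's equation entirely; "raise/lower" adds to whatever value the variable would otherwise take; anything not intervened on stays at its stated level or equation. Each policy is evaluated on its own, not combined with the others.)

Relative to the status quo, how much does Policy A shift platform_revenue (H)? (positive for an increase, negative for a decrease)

-454

Baseline:
  D = 104
  X = 146 + 104 = 250
  H = 146 − 4·104 + 2·250 = 230
Policy A (D + 21, X := 65):
  D = 104 + 21 = 125
  X = 65
  H = 146 − 4·125 + 2·65 = -224
Change in H: -224 − 230 = -454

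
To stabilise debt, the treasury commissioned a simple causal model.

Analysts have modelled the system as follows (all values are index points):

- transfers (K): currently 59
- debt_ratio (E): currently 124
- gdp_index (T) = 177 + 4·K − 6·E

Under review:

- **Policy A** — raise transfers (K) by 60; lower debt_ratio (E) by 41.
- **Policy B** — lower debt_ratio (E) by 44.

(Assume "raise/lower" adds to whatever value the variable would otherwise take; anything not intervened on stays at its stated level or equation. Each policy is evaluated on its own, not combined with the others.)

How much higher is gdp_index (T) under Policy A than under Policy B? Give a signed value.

Policy A (K + 60, E − 41):
  K = 59 + 60 = 119
  E = 124 − 41 = 83
  T = 177 + 4·119 − 6·83 = 155
Policy B (E − 44):
  K = 59
  E = 124 − 44 = 80
  T = 177 + 4·59 − 6·80 = -67
T: 155 − (-67) = 222

222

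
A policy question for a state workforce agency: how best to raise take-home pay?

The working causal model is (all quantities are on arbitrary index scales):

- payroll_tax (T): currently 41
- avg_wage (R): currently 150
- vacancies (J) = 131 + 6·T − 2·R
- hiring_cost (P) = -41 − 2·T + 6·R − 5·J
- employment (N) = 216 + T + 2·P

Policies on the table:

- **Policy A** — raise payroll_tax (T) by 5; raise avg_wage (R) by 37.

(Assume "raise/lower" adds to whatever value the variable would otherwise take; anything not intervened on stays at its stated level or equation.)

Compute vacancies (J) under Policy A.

33

Policy A (T + 5, R + 37):
  T = 41 + 5 = 46
  R = 150 + 37 = 187
  J = 131 + 6·46 − 2·187 = 33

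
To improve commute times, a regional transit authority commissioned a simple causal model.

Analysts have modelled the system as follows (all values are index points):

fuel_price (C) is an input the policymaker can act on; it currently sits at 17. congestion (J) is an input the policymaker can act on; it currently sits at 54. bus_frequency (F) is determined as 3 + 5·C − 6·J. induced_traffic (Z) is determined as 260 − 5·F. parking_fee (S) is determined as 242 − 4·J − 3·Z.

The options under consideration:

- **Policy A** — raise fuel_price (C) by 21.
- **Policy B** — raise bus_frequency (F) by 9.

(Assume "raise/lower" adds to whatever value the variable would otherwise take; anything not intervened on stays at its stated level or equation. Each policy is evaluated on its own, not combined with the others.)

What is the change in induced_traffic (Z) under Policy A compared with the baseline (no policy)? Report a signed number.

Baseline:
  C = 17
  J = 54
  F = 3 + 5·17 − 6·54 = -236
  Z = 260 − 5·(-236) = 1440
Policy A (C + 21):
  C = 17 + 21 = 38
  J = 54
  F = 3 + 5·38 − 6·54 = -131
  Z = 260 − 5·(-131) = 915
Change in Z: 915 − 1440 = -525

-525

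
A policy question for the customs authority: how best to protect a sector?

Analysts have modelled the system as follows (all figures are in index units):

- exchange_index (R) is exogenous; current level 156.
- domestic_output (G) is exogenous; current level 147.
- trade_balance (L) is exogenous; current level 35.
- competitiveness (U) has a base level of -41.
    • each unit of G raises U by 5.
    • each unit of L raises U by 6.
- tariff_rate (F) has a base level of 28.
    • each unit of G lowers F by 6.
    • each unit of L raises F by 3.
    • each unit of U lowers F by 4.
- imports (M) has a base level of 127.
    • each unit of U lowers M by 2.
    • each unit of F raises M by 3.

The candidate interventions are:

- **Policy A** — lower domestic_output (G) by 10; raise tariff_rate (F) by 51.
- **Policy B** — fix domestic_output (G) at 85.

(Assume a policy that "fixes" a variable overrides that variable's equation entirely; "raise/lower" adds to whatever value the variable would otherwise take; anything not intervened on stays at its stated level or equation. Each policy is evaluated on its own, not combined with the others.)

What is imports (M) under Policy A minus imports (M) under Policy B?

Policy A (G − 10, F + 51):
  G = 147 − 10 = 137
  L = 35
  U = -41 + 5·137 + 6·35 = 854
  F = 28 − 6·137 + 3·35 − 4·854 (+51 from intervention) = -4054
  M = 127 − 2·854 + 3·(-4054) = -13743
Policy B (G := 85):
  G = 85
  L = 35
  U = -41 + 5·85 + 6·35 = 594
  F = 28 − 6·85 + 3·35 − 4·594 = -2753
  M = 127 − 2·594 + 3·(-2753) = -9320
M: -13743 − (-9320) = -4423

-4423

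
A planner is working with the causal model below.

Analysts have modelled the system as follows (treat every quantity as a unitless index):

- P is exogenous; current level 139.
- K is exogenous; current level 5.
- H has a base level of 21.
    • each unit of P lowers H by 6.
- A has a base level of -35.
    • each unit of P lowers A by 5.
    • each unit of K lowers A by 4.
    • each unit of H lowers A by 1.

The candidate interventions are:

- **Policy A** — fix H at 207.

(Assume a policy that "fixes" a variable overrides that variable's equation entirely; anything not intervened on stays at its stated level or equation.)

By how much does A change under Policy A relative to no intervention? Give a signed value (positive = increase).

Baseline:
  P = 139
  K = 5
  H = 21 − 6·139 = -813
  A = -35 − 5·139 − 4·5 − (-813) = 63
Policy A (H := 207):
  P = 139
  K = 5
  H = 207
  A = -35 − 5·139 − 4·5 − 207 = -957
Change in A: -957 − 63 = -1020

-1020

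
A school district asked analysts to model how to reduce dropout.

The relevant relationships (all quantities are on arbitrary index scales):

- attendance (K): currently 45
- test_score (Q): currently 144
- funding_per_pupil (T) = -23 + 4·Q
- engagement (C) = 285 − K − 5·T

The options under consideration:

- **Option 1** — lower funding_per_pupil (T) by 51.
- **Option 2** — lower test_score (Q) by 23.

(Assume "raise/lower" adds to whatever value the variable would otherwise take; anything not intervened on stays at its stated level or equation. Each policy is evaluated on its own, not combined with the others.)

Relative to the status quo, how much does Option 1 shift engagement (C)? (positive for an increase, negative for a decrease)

Baseline:
  K = 45
  Q = 144
  T = -23 + 4·144 = 553
  C = 285 − 45 − 5·553 = -2525
Option 1 (T − 51):
  K = 45
  Q = 144
  T = -23 + 4·144 (−51 from intervention) = 502
  C = 285 − 45 − 5·502 = -2270
Change in C: -2270 − (-2525) = 255

255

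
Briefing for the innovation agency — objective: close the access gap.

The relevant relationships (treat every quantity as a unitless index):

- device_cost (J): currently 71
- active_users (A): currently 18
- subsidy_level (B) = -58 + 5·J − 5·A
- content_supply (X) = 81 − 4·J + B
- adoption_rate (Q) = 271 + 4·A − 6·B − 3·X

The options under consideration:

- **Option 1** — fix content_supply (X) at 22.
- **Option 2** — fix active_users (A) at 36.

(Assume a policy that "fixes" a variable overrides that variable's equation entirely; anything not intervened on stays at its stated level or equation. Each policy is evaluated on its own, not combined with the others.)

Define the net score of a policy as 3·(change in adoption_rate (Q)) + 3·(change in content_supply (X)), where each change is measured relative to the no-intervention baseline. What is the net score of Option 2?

2376

Baseline:
  J = 71
  A = 18
  B = -58 + 5·71 − 5·18 = 207
  X = 81 − 4·71 + 207 = 4
  Q = 271 + 4·18 − 6·207 − 3·4 = -911
Option 2 (A := 36):
  J = 71
  A = 36
  B = -58 + 5·71 − 5·36 = 117
  X = 81 − 4·71 + 117 = -86
  Q = 271 + 4·36 − 6·117 − 3·(-86) = -29
ΔQ = -29 − (-911) = 882; ΔX = -86 − 4 = -90
Score = 3·882 + 3·(-90) = 2376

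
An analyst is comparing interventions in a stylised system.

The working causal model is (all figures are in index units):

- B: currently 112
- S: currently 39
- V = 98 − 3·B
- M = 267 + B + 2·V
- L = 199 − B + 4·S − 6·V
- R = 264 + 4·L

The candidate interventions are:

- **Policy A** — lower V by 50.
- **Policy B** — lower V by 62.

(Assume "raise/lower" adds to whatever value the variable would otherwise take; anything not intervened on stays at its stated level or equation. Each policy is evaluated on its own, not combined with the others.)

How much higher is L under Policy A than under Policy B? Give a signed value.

Policy A (V − 50):
  B = 112
  S = 39
  V = 98 − 3·112 (−50 from intervention) = -288
  L = 199 − 112 + 4·39 − 6·(-288) = 1971
Policy B (V − 62):
  B = 112
  S = 39
  V = 98 − 3·112 (−62 from intervention) = -300
  L = 199 − 112 + 4·39 − 6·(-300) = 2043
L: 1971 − 2043 = -72

-72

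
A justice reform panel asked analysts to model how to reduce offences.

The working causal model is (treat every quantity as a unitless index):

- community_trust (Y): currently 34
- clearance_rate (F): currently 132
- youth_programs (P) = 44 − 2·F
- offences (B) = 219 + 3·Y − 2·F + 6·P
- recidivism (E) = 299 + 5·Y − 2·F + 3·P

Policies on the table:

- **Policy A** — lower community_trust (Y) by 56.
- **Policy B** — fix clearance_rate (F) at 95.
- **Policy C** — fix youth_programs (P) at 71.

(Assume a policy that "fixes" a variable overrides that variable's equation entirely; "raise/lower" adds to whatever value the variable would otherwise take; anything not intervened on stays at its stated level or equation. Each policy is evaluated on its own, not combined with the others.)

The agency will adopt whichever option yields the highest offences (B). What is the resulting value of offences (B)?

Policy A (Y − 56):
  Y = 34 − 56 = -22
  F = 132
  P = 44 − 2·132 = -220
  B = 219 + 3·(-22) − 2·132 + 6·(-220) = -1431
Policy B (F := 95):
  Y = 34
  F = 95
  P = 44 − 2·95 = -146
  B = 219 + 3·34 − 2·95 + 6·(-146) = -745
Policy C (P := 71):
  Y = 34
  F = 132
  P = 71
  B = 219 + 3·34 − 2·132 + 6·71 = 483
Comparing — Policy A: B=-1431, Policy B: B=-745, Policy C: B=483. Highest is 483 (Policy C).

483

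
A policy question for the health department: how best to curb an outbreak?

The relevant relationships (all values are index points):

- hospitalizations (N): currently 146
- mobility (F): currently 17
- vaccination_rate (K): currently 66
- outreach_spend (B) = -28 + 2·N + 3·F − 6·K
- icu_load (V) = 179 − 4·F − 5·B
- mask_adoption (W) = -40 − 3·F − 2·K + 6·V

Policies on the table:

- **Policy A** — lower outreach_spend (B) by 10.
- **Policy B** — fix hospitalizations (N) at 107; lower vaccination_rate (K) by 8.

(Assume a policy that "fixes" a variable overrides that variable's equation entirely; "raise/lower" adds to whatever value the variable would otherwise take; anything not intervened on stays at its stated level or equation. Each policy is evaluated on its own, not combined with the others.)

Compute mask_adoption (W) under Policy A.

Policy A (B − 10):
  N = 146
  F = 17
  K = 66
  B = -28 + 2·146 + 3·17 − 6·66 (−10 from intervention) = -91
  V = 179 − 4·17 − 5·(-91) = 566
  W = -40 − 3·17 − 2·66 + 6·566 = 3173

3173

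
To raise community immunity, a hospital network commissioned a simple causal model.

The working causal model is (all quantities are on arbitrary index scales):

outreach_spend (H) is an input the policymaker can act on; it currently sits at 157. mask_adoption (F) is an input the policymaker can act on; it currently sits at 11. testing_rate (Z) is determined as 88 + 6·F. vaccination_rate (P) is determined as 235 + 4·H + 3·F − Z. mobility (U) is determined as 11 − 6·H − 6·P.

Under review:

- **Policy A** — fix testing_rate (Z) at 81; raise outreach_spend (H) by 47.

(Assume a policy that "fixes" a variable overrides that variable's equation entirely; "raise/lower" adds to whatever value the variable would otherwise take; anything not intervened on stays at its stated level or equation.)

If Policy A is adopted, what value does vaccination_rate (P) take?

Policy A (Z := 81, H + 47):
  H = 157 + 47 = 204
  F = 11
  Z = 81
  P = 235 + 4·204 + 3·11 − 81 = 1003

1003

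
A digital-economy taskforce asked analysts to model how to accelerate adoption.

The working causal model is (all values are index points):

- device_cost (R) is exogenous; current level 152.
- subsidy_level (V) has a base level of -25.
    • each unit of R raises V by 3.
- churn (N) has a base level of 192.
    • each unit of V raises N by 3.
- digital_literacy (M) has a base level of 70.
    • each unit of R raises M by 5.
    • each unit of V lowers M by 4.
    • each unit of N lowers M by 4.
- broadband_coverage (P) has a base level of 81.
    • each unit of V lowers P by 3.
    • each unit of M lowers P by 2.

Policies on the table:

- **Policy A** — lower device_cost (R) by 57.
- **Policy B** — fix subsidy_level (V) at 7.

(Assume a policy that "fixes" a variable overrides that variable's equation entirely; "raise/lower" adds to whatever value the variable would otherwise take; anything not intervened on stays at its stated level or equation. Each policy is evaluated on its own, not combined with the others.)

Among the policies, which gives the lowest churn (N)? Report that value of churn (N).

213

Policy A (R − 57):
  R = 152 − 57 = 95
  V = -25 + 3·95 = 260
  N = 192 + 3·260 = 972
Policy B (V := 7):
  R = 152
  V = 7
  N = 192 + 3·7 = 213
Comparing — Policy A: N=972, Policy B: N=213. Lowest is 213 (Policy B).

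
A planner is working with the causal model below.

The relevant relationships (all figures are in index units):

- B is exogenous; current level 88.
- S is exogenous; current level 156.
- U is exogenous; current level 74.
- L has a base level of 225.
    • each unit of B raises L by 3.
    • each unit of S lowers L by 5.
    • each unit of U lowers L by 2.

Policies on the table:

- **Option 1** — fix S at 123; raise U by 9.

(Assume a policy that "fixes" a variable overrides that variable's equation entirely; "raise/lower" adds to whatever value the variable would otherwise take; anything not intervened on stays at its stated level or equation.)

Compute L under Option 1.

Option 1 (S := 123, U + 9):
  B = 88
  S = 123
  U = 74 + 9 = 83
  L = 225 + 3·88 − 5·123 − 2·83 = -292

-292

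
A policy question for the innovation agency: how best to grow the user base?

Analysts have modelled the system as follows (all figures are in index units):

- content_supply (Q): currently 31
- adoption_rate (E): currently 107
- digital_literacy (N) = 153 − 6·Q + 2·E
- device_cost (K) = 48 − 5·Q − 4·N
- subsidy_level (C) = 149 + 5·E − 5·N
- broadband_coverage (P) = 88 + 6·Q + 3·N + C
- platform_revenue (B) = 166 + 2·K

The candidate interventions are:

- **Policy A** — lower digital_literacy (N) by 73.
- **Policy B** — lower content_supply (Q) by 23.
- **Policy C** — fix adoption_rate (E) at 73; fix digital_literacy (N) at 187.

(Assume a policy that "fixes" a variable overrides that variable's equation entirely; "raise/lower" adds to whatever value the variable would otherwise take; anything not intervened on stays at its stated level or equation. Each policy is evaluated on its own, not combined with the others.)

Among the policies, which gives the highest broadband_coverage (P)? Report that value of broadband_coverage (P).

Policy A (N − 73):
  Q = 31
  E = 107
  N = 153 − 6·31 + 2·107 (−73 from intervention) = 108
  C = 149 + 5·107 − 5·108 = 144
  P = 88 + 6·31 + 3·108 + 144 = 742
Policy B (Q − 23):
  Q = 31 − 23 = 8
  E = 107
  N = 153 − 6·8 + 2·107 = 319
  C = 149 + 5·107 − 5·319 = -911
  P = 88 + 6·8 + 3·319 + (-911) = 182
Policy C (E := 73, N := 187):
  Q = 31
  E = 73
  N = 187
  C = 149 + 5·73 − 5·187 = -421
  P = 88 + 6·31 + 3·187 + (-421) = 414
Comparing — Policy A: P=742, Policy B: P=182, Policy C: P=414. Highest is 742 (Policy A).

742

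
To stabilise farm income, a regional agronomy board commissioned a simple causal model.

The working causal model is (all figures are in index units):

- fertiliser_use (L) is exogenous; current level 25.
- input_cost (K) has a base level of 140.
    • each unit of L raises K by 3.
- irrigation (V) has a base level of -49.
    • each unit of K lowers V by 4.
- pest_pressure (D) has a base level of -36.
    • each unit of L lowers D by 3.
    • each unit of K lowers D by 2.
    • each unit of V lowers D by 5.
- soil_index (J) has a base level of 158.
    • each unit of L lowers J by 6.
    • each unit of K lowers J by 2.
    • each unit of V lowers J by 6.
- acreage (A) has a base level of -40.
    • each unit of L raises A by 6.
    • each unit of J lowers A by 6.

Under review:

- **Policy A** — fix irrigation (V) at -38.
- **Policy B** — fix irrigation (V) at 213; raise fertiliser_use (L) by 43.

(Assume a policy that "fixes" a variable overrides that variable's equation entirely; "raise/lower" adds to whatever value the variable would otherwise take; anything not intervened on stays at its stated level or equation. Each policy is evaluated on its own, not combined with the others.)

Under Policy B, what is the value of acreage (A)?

Policy B (V := 213, L + 43):
  L = 25 + 43 = 68
  K = 140 + 3·68 = 344
  V = 213
  J = 158 − 6·68 − 2·344 − 6·213 = -2216
  A = -40 + 6·68 − 6·(-2216) = 13664

13664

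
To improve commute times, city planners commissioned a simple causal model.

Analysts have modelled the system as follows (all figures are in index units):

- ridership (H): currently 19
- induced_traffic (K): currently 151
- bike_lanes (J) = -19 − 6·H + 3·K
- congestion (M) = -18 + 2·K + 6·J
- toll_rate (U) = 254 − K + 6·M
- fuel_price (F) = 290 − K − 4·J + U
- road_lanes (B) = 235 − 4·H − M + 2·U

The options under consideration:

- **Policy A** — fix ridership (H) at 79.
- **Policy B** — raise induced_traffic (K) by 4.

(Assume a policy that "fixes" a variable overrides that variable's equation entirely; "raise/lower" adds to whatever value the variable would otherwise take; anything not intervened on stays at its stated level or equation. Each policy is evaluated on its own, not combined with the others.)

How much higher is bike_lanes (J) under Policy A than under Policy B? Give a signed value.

Policy A (H := 79):
  H = 79
  K = 151
  J = -19 − 6·79 + 3·151 = -40
Policy B (K + 4):
  H = 19
  K = 151 + 4 = 155
  J = -19 − 6·19 + 3·155 = 332
J: -40 − 332 = -372

-372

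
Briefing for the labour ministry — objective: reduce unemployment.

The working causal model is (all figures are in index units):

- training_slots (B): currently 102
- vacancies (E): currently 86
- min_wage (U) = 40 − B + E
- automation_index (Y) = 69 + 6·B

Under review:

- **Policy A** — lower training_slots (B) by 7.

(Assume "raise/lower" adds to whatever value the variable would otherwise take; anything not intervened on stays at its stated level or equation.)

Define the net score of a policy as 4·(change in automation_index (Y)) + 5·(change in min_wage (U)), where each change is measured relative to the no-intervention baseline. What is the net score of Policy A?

Baseline:
  B = 102
  E = 86
  U = 40 − 102 + 86 = 24
  Y = 69 + 6·102 = 681
Policy A (B − 7):
  B = 102 − 7 = 95
  E = 86
  U = 40 − 95 + 86 = 31
  Y = 69 + 6·95 = 639
ΔY = 639 − 681 = -42; ΔU = 31 − 24 = 7
Score = 4·(-42) + 5·7 = -133

-133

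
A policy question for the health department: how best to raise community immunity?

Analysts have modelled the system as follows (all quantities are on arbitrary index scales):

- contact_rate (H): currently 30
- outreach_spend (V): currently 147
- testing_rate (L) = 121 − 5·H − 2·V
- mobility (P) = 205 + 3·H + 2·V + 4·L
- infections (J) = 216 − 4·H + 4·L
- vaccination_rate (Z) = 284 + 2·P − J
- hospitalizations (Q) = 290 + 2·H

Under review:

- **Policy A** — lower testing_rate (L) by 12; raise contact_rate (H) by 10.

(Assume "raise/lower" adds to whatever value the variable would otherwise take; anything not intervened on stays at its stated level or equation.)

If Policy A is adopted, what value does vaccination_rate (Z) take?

-74

Policy A (L − 12, H + 10):
  H = 30 + 10 = 40
  V = 147
  L = 121 − 5·40 − 2·147 (−12 from intervention) = -385
  P = 205 + 3·40 + 2·147 + 4·(-385) = -921
  J = 216 − 4·40 + 4·(-385) = -1484
  Z = 284 + 2·(-921) − (-1484) = -74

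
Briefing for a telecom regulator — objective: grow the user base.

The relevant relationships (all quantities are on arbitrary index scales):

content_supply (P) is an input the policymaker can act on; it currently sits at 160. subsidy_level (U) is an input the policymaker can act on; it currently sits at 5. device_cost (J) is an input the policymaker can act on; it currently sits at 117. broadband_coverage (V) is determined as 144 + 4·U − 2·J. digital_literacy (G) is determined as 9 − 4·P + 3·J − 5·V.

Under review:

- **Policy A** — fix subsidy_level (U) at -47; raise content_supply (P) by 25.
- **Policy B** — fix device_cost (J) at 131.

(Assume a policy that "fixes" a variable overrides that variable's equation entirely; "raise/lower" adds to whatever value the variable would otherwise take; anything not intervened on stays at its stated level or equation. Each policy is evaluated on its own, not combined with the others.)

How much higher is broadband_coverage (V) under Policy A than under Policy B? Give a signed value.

-180

Policy A (U := -47, P + 25):
  U = -47
  J = 117
  V = 144 + 4·(-47) − 2·117 = -278
Policy B (J := 131):
  U = 5
  J = 131
  V = 144 + 4·5 − 2·131 = -98
V: -278 − (-98) = -180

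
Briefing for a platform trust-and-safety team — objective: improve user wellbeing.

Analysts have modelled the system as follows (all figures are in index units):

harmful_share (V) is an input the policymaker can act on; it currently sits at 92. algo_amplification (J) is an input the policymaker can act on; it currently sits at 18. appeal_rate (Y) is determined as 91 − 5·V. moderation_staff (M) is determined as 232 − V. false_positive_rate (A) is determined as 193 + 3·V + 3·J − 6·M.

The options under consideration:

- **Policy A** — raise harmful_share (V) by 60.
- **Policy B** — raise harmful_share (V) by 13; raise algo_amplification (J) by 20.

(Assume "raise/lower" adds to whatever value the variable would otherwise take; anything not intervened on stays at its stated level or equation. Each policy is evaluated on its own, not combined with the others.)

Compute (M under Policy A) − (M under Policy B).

-47

Policy A (V + 60):
  V = 92 + 60 = 152
  M = 232 − 152 = 80
Policy B (V + 13, J + 20):
  V = 92 + 13 = 105
  M = 232 − 105 = 127
M: 80 − 127 = -47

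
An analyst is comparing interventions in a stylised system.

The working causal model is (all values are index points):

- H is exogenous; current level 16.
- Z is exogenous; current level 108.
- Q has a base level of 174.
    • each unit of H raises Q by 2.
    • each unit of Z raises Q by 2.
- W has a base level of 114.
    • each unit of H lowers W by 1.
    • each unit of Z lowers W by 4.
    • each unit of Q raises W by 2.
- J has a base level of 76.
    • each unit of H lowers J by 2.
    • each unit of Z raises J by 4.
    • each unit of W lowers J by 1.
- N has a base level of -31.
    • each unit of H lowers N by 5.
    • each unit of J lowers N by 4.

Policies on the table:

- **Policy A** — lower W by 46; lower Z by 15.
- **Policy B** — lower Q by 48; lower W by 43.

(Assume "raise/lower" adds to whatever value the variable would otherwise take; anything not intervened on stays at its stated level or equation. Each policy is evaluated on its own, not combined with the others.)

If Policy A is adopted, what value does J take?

-48

Policy A (W − 46, Z − 15):
  H = 16
  Z = 108 − 15 = 93
  Q = 174 + 2·16 + 2·93 = 392
  W = 114 − 16 − 4·93 + 2·392 (−46 from intervention) = 464
  J = 76 − 2·16 + 4·93 − 464 = -48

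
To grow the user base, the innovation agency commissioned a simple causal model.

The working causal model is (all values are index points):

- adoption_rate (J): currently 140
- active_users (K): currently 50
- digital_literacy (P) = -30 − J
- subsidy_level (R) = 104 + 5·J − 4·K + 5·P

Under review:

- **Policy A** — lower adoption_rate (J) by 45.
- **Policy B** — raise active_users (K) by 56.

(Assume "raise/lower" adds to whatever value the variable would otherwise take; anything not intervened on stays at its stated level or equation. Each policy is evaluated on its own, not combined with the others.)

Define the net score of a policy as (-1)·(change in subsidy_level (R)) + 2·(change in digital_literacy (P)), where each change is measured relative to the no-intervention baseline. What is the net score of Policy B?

224

Baseline:
  J = 140
  K = 50
  P = -30 − 140 = -170
  R = 104 + 5·140 − 4·50 + 5·(-170) = -246
Policy B (K + 56):
  J = 140
  K = 50 + 56 = 106
  P = -30 − 140 = -170
  R = 104 + 5·140 − 4·106 + 5·(-170) = -470
ΔR = -470 − (-246) = -224; ΔP = -170 − (-170) = 0
Score = (-1)·(-224) + 2·0 = 224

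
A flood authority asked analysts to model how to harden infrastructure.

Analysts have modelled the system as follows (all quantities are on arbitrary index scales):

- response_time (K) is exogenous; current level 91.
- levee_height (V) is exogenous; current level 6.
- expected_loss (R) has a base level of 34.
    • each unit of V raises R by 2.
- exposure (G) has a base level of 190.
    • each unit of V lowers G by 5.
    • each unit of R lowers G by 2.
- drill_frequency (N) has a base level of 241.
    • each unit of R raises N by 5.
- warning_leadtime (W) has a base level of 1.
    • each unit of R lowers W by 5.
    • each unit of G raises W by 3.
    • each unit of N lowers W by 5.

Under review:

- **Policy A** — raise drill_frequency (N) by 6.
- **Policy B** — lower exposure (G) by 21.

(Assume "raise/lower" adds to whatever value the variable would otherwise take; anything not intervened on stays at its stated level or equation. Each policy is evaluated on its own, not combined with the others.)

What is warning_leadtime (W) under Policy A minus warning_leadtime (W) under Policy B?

33

Policy A (N + 6):
  V = 6
  R = 34 + 2·6 = 46
  G = 190 − 5·6 − 2·46 = 68
  N = 241 + 5·46 (+6 from intervention) = 477
  W = 1 − 5·46 + 3·68 − 5·477 = -2410
Policy B (G − 21):
  V = 6
  R = 34 + 2·6 = 46
  G = 190 − 5·6 − 2·46 (−21 from intervention) = 47
  N = 241 + 5·46 = 471
  W = 1 − 5·46 + 3·47 − 5·471 = -2443
W: -2410 − (-2443) = 33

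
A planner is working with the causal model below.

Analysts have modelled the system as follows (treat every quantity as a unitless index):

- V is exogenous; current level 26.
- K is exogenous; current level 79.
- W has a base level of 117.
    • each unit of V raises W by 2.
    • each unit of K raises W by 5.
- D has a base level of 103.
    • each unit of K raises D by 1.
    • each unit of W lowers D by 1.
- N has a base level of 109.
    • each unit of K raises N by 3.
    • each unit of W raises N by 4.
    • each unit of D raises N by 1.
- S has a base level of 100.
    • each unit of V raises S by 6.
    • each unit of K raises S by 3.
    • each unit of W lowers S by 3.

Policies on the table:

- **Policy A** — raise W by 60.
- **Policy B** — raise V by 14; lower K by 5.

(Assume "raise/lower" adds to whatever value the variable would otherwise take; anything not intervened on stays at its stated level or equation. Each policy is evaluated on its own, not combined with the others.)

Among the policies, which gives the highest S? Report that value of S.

-1139

Policy A (W + 60):
  V = 26
  K = 79
  W = 117 + 2·26 + 5·79 (+60 from intervention) = 624
  S = 100 + 6·26 + 3·79 − 3·624 = -1379
Policy B (V + 14, K − 5):
  V = 26 + 14 = 40
  K = 79 − 5 = 74
  W = 117 + 2·40 + 5·74 = 567
  S = 100 + 6·40 + 3·74 − 3·567 = -1139
Comparing — Policy A: S=-1379, Policy B: S=-1139. Highest is -1139 (Policy B).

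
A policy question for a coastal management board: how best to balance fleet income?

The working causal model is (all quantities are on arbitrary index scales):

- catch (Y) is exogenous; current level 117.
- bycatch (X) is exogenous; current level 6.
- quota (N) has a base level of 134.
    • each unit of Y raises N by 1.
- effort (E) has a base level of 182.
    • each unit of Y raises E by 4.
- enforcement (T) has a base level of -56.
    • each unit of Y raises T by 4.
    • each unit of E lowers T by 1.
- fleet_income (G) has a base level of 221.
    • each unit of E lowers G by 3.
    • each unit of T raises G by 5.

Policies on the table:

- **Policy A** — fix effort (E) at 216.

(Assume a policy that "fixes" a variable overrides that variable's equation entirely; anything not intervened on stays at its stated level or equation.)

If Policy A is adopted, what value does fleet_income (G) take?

Policy A (E := 216):
  Y = 117
  E = 216
  T = -56 + 4·117 − 216 = 196
  G = 221 − 3·216 + 5·196 = 553

553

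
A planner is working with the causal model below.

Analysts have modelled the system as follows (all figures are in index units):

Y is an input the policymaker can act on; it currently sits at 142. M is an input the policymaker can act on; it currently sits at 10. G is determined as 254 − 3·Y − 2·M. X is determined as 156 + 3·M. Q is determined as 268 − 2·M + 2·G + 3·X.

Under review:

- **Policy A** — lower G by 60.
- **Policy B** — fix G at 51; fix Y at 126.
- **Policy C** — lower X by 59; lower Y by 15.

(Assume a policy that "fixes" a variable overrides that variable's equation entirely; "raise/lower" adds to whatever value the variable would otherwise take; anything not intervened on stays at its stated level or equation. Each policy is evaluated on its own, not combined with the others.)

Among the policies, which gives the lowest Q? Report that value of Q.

302

Policy A (G − 60):
  Y = 142
  M = 10
  G = 254 − 3·142 − 2·10 (−60 from intervention) = -252
  X = 156 + 3·10 = 186
  Q = 268 − 2·10 + 2·(-252) + 3·186 = 302
Policy B (G := 51, Y := 126):
  Y = 126
  M = 10
  G = 51
  X = 156 + 3·10 = 186
  Q = 268 − 2·10 + 2·51 + 3·186 = 908
Policy C (X − 59, Y − 15):
  Y = 142 − 15 = 127
  M = 10
  G = 254 − 3·127 − 2·10 = -147
  X = 156 + 3·10 (−59 from intervention) = 127
  Q = 268 − 2·10 + 2·(-147) + 3·127 = 335
Comparing — Policy A: Q=302, Policy B: Q=908, Policy C: Q=335. Lowest is 302 (Policy A).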